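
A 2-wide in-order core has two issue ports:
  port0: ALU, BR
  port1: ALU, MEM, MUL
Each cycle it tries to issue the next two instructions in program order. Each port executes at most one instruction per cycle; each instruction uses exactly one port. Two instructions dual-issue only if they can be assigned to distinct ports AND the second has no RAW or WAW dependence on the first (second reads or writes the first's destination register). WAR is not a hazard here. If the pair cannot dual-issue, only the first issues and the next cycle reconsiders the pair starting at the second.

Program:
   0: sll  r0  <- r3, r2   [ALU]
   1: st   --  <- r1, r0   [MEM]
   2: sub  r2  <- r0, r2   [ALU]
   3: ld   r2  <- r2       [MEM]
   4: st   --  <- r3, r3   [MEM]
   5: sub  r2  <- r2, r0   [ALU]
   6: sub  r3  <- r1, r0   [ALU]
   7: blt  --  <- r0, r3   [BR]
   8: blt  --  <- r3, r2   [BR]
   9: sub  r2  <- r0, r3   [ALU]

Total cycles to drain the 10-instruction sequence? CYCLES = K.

CYCLES = 7

c0: i0 sll  RAW r0
c1: i1&i2 st;sub  pair
c2: i3 ld  no-port MEM/MEM
c3: i4&i5 st;sub  pair
c4: i6 sub  RAW r3
c5: i7 blt  no-port BR/BR
c6: i8&i9 blt;sub  pair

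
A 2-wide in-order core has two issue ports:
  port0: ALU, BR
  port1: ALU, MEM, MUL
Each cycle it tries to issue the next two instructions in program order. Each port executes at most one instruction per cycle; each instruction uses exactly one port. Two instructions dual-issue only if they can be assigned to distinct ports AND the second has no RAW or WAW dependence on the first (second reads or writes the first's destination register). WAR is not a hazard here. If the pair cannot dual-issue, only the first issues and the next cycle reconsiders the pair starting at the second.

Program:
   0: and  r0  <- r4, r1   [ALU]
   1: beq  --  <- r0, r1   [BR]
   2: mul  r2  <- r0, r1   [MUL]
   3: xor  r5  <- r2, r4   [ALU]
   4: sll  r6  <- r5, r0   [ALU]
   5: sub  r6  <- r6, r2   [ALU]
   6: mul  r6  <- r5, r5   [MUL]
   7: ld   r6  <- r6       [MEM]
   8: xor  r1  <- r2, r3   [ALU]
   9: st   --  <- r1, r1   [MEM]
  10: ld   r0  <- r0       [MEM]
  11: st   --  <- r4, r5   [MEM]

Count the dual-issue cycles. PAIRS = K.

c0: i0 and.ALU  RAW r0
c1: i1&i2 beq.BR;mul.MUL  dual
c2: i3 xor.ALU  RAW r5
c3: i4 sll.ALU  RAW+WAW r6
c4: i5 sub.ALU  WAW r6
c5: i6 mul.MUL  no-port MUL/MEM
c6: i7&i8 ld.MEM;xor.ALU  dual
c7: i9 st.MEM  no-port MEM/MEM
c8: i10 ld.MEM  no-port MEM/MEM
c9: i11 st.MEM  tail

PAIRS = 2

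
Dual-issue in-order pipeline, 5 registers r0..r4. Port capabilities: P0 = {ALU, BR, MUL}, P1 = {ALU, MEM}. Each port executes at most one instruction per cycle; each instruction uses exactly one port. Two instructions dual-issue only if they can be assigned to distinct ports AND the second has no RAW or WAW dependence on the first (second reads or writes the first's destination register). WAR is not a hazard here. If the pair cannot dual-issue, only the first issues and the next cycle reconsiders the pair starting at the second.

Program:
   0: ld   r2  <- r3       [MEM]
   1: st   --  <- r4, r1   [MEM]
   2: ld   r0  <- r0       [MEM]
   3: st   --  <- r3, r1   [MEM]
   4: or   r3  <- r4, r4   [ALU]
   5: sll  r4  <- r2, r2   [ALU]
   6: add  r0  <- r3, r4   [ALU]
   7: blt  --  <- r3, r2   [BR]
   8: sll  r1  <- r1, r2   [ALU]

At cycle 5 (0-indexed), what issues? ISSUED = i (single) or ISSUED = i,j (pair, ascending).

ISSUED = 6,7

0. ld.MEM @i0  | no-port MEM/MEM
1. st.MEM @i1  | no-port MEM/MEM
2. ld.MEM @i2  | no-port MEM/MEM
3. st.MEM+or.ALU @i3+i4  | 2-wide
4. sll.ALU @i5  | RAW r4
5. add.ALU+blt.BR @i6+i7  | 2-wide
6. sll.ALU @i8  | tail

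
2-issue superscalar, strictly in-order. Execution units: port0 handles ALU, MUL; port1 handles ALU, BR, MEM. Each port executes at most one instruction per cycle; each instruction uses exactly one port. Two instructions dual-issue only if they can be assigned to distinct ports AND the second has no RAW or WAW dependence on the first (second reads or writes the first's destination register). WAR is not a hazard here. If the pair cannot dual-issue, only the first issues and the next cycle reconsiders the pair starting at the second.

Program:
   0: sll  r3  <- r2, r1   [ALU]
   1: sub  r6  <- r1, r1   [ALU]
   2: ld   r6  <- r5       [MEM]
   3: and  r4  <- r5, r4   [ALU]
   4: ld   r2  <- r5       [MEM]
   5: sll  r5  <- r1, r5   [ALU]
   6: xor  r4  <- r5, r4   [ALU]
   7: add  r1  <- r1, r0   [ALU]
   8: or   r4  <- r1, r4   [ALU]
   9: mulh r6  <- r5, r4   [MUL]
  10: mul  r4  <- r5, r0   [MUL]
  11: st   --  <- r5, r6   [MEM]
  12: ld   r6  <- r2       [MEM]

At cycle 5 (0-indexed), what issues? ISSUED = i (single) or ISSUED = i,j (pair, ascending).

ISSUED = 9

  cy0 -> i0,i1 (sll.ALU sub.ALU) pair
  cy1 -> i2,i3 (ld.MEM and.ALU) pair
  cy2 -> i4,i5 (ld.MEM sll.ALU) pair
  cy3 -> i6,i7 (xor.ALU add.ALU) pair
  cy4 -> i8 (or.ALU) RAW r4
  cy5 -> i9 (mulh.MUL) no-port MUL/MUL
  cy6 -> i10,i11 (mul.MUL st.MEM) pair
  cy7 -> i12 (ld.MEM) tail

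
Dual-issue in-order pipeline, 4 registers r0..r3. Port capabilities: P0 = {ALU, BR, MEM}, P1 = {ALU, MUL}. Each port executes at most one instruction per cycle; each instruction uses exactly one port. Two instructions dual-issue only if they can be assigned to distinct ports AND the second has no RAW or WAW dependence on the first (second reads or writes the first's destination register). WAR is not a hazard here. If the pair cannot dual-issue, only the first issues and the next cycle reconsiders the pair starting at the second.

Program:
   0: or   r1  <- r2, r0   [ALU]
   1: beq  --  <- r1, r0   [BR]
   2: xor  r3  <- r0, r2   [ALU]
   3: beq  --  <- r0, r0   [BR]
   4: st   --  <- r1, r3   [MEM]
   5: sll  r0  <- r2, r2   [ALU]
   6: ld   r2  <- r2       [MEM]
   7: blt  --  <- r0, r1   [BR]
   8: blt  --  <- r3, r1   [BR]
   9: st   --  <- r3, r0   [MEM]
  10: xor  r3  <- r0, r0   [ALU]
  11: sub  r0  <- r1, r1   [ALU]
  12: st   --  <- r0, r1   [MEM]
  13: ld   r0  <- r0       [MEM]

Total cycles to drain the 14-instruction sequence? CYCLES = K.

t=0 i0:or ; RAW r1
t=1 i1,i2:beq;xor ; pair
t=2 i3:beq ; no-port BR/MEM
t=3 i4,i5:st;sll ; pair
t=4 i6:ld ; no-port MEM/BR
t=5 i7:blt ; no-port BR/BR
t=6 i8:blt ; no-port BR/MEM
t=7 i9,i10:st;xor ; pair
t=8 i11:sub ; RAW r0
t=9 i12:st ; no-port MEM/MEM
t=10 i13:ld ; tail

CYCLES = 11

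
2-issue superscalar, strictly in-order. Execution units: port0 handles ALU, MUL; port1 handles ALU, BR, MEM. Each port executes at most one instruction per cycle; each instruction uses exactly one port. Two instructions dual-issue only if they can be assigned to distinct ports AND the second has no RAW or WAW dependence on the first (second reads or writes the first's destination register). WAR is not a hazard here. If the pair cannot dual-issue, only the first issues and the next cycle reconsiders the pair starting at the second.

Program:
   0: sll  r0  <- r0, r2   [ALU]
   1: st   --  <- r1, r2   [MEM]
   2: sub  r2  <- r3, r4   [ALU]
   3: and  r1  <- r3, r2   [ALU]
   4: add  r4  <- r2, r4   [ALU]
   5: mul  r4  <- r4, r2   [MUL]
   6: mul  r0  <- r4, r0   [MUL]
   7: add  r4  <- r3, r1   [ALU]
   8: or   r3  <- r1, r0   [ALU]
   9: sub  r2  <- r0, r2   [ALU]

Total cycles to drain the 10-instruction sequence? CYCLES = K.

CYCLES = 6

t=0 i0+i1:sll.ALU/st.MEM ; pair
t=1 i2:sub.ALU ; RAW r2
t=2 i3+i4:and.ALU/add.ALU ; pair
t=3 i5:mul.MUL ; no-port MUL/MUL
t=4 i6+i7:mul.MUL/add.ALU ; pair
t=5 i8+i9:or.ALU/sub.ALU ; pair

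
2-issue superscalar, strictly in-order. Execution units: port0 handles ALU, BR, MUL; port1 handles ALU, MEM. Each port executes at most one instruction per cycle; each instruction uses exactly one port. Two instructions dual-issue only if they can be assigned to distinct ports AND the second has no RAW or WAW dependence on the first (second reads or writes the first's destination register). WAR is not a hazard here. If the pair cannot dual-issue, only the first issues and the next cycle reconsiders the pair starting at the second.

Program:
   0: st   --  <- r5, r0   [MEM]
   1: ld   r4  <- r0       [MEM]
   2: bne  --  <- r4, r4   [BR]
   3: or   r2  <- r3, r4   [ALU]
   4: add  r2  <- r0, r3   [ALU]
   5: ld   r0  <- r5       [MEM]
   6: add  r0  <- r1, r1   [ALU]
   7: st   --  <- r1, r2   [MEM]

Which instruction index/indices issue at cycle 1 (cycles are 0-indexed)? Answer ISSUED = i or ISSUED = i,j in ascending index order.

ISSUED = 1

0. st @i0  | no-port MEM/MEM
1. ld @i1  | RAW r4
2. bne+or @i2+i3  | 2-wide
3. add+ld @i4+i5  | 2-wide
4. add+st @i6+i7  | 2-wide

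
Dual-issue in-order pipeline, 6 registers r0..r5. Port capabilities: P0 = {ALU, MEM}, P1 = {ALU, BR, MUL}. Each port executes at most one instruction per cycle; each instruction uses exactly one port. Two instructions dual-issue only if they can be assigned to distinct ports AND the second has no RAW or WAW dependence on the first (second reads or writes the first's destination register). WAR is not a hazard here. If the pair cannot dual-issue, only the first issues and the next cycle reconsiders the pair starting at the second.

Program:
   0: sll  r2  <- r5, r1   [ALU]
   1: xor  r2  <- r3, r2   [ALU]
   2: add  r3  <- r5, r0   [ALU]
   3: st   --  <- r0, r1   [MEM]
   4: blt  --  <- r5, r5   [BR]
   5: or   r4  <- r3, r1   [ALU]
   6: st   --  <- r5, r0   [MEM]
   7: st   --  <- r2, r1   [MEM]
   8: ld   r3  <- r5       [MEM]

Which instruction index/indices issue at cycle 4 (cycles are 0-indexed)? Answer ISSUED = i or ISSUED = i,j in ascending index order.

ISSUED = 7

t=0 i0:sll ; RAW+WAW r2
t=1 i1+i2:xor;add ; 2-wide
t=2 i3+i4:st;blt ; 2-wide
t=3 i5+i6:or;st ; 2-wide
t=4 i7:st ; no-port MEM/MEM
t=5 i8:ld ; tail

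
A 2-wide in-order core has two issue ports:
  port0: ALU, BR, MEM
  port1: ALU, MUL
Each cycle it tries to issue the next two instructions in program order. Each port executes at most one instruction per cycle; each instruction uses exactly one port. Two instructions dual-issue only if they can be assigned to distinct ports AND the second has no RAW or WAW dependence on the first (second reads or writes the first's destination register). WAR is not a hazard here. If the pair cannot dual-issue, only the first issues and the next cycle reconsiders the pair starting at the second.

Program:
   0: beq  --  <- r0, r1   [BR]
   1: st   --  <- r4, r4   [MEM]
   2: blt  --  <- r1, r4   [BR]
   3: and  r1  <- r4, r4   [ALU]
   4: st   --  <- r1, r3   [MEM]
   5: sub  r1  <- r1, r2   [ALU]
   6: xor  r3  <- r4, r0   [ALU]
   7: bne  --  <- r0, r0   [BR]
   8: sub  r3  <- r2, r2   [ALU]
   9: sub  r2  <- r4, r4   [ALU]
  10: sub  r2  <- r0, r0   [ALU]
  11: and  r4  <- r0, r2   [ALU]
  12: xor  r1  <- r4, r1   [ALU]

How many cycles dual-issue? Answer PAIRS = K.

t=0 i0:beq.BR ; no-port BR/MEM
t=1 i1:st.MEM ; no-port MEM/BR
t=2 i2&i3:blt.BR and.ALU ; pair
t=3 i4&i5:st.MEM sub.ALU ; pair
t=4 i6&i7:xor.ALU bne.BR ; pair
t=5 i8&i9:sub.ALU sub.ALU ; pair
t=6 i10:sub.ALU ; RAW r2
t=7 i11:and.ALU ; RAW r4
t=8 i12:xor.ALU ; tail

PAIRS = 4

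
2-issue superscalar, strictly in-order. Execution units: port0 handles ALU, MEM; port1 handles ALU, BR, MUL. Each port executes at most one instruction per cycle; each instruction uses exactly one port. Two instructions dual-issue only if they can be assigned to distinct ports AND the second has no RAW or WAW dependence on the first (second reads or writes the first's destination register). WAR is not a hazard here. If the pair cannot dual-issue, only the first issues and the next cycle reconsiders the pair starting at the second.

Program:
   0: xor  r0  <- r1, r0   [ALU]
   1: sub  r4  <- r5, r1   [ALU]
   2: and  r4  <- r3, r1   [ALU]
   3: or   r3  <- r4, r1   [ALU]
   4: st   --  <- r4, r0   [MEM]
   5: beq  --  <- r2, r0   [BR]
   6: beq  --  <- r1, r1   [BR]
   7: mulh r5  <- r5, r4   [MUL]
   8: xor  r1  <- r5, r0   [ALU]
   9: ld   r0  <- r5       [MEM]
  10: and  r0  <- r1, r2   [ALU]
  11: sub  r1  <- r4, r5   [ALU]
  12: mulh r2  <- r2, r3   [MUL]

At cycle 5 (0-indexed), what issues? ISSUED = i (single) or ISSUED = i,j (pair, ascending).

ISSUED = 7

t=0 i0&i1:xor.ALU/sub.ALU ; pair
t=1 i2:and.ALU ; RAW r4
t=2 i3&i4:or.ALU/st.MEM ; pair
t=3 i5:beq.BR ; no-port BR/BR
t=4 i6:beq.BR ; no-port BR/MUL
t=5 i7:mulh.MUL ; RAW r5
t=6 i8&i9:xor.ALU/ld.MEM ; pair
t=7 i10&i11:and.ALU/sub.ALU ; pair
t=8 i12:mulh.MUL ; tail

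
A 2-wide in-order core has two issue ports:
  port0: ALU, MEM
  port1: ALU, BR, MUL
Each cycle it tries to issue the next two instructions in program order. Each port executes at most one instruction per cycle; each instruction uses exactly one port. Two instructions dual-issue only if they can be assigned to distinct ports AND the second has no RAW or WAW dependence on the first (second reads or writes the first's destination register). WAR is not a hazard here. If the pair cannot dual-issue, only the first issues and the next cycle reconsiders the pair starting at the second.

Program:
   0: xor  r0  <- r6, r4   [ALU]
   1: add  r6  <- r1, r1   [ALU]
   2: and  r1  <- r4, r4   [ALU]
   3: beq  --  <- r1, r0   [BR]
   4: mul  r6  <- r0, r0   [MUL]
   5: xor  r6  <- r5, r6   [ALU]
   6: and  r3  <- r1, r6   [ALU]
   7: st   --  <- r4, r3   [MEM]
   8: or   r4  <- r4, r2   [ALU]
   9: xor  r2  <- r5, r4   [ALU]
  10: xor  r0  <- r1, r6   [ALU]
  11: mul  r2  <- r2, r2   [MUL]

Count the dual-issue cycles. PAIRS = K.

PAIRS = 3

c0: i0,i1 xor.ALU/add.ALU  2-wide
c1: i2 and.ALU  RAW r1
c2: i3 beq.BR  no-port BR/MUL
c3: i4 mul.MUL  RAW+WAW r6
c4: i5 xor.ALU  RAW r6
c5: i6 and.ALU  RAW r3
c6: i7,i8 st.MEM/or.ALU  2-wide
c7: i9,i10 xor.ALU/xor.ALU  2-wide
c8: i11 mul.MUL  tail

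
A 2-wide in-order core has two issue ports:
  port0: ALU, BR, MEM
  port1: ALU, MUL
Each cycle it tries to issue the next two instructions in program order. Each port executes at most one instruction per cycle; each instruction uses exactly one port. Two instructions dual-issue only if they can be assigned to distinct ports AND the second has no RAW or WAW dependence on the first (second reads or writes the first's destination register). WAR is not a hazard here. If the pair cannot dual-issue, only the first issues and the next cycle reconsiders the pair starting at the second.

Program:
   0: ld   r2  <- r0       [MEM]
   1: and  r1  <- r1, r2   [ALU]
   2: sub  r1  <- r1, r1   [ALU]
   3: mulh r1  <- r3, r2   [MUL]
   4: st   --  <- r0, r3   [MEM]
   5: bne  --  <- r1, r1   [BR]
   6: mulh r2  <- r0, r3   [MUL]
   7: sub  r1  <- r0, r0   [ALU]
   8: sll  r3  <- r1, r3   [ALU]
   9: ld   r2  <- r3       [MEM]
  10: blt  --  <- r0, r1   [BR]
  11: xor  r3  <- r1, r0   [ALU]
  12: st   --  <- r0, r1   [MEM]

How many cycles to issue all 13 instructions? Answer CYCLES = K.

CYCLES = 10

0. ld.MEM @i0  | RAW r2
1. and.ALU @i1  | RAW+WAW r1
2. sub.ALU @i2  | WAW r1
3. mulh.MUL/st.MEM @i3&i4  | 2-wide
4. bne.BR/mulh.MUL @i5&i6  | 2-wide
5. sub.ALU @i7  | RAW r1
6. sll.ALU @i8  | RAW r3
7. ld.MEM @i9  | no-port MEM/BR
8. blt.BR/xor.ALU @i10&i11  | 2-wide
9. st.MEM @i12  | tail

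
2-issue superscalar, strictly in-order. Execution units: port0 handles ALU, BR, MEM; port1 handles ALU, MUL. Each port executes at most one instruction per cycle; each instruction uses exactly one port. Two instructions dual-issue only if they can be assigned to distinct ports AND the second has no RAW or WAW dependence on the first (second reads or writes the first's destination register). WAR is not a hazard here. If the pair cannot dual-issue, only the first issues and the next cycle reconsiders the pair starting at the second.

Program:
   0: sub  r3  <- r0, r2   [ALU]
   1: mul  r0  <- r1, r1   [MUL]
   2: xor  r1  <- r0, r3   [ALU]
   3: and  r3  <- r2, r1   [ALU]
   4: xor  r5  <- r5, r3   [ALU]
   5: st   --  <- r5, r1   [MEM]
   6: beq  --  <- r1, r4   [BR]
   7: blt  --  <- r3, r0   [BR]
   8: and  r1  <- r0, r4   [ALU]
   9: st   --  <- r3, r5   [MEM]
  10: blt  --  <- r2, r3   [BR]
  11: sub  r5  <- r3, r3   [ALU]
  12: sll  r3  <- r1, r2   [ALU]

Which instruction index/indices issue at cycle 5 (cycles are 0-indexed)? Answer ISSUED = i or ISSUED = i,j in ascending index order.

t=0 i0&i1:sub.ALU/mul.MUL ; pair
t=1 i2:xor.ALU ; RAW r1
t=2 i3:and.ALU ; RAW r3
t=3 i4:xor.ALU ; RAW r5
t=4 i5:st.MEM ; no-port MEM/BR
t=5 i6:beq.BR ; no-port BR/BR
t=6 i7&i8:blt.BR/and.ALU ; pair
t=7 i9:st.MEM ; no-port MEM/BR
t=8 i10&i11:blt.BR/sub.ALU ; pair
t=9 i12:sll.ALU ; tail

ISSUED = 6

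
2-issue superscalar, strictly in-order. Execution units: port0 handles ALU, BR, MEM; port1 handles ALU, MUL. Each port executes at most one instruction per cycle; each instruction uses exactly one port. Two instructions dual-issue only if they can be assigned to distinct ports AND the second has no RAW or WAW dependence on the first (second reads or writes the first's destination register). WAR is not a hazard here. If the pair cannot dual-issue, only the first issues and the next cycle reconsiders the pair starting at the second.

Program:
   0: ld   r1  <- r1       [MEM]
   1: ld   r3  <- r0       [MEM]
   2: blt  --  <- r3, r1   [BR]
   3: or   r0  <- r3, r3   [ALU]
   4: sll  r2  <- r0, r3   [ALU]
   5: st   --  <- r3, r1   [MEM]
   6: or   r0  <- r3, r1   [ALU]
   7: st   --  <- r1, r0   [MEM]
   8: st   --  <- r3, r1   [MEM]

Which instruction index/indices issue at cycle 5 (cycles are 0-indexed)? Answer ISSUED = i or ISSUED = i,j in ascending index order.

ISSUED = 7

#0 head=0: ld i0 no-port MEM/MEM
#1 head=1: ld i1 no-port MEM/BR
#2 head=2: blt+or i2/i3 pair
#3 head=4: sll+st i4/i5 pair
#4 head=6: or i6 RAW r0
#5 head=7: st i7 no-port MEM/MEM
#6 head=8: st i8 tail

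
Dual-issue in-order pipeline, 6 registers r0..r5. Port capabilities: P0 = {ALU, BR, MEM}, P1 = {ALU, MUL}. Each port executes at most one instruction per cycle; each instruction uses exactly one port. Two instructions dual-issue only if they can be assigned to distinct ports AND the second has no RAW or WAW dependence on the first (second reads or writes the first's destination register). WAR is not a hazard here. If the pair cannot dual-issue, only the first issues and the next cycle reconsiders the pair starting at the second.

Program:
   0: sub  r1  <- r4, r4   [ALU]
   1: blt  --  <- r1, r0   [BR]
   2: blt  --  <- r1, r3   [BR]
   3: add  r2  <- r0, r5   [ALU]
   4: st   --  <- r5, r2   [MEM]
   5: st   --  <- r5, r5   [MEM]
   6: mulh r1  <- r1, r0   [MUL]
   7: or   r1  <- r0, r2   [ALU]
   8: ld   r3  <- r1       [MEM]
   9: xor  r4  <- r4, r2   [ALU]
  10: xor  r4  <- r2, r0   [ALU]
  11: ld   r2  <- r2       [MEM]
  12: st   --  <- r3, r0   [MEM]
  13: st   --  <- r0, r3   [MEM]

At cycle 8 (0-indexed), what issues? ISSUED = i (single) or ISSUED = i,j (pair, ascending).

  cy0 -> i0 (sub.ALU) RAW r1
  cy1 -> i1 (blt.BR) no-port BR/BR
  cy2 -> i2,i3 (blt.BR+add.ALU) pair
  cy3 -> i4 (st.MEM) no-port MEM/MEM
  cy4 -> i5,i6 (st.MEM+mulh.MUL) pair
  cy5 -> i7 (or.ALU) RAW r1
  cy6 -> i8,i9 (ld.MEM+xor.ALU) pair
  cy7 -> i10,i11 (xor.ALU+ld.MEM) pair
  cy8 -> i12 (st.MEM) no-port MEM/MEM
  cy9 -> i13 (st.MEM) tail

ISSUED = 12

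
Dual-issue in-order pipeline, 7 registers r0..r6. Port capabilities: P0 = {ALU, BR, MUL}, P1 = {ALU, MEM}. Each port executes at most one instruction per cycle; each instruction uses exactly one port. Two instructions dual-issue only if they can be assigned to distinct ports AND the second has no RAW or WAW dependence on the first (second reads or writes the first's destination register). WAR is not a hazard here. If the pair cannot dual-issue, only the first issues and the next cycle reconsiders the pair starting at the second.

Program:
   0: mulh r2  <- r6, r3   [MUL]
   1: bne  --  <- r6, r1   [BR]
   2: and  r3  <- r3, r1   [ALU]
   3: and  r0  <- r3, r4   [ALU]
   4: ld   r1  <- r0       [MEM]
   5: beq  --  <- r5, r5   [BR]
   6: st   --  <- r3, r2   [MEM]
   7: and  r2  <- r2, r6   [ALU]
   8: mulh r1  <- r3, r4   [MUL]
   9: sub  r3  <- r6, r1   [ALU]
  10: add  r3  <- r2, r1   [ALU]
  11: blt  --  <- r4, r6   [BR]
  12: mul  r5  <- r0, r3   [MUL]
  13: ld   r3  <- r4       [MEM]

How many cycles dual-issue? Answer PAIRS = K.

PAIRS = 5

t=0 i0:mulh ; no-port MUL/BR
t=1 i1+i2:bne;and ; pair
t=2 i3:and ; RAW r0
t=3 i4+i5:ld;beq ; pair
t=4 i6+i7:st;and ; pair
t=5 i8:mulh ; RAW r1
t=6 i9:sub ; WAW r3
t=7 i10+i11:add;blt ; pair
t=8 i12+i13:mul;ld ; pair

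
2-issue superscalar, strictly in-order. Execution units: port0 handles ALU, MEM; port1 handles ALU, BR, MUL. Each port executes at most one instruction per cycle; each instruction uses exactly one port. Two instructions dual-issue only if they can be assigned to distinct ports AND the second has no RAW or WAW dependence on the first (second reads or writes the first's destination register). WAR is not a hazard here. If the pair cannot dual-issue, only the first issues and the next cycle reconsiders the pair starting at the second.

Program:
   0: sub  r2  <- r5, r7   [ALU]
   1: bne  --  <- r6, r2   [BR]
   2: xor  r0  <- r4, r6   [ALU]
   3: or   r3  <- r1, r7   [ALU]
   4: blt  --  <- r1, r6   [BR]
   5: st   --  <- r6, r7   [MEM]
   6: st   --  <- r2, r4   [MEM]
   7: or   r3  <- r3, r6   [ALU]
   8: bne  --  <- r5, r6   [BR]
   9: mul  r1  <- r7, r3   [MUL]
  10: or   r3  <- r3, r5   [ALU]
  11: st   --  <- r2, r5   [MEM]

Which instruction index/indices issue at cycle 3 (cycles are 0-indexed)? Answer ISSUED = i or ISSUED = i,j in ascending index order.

#0 head=0: sub.ALU i0 RAW r2
#1 head=1: bne.BR;xor.ALU i1/i2 2-wide
#2 head=3: or.ALU;blt.BR i3/i4 2-wide
#3 head=5: st.MEM i5 no-port MEM/MEM
#4 head=6: st.MEM;or.ALU i6/i7 2-wide
#5 head=8: bne.BR i8 no-port BR/MUL
#6 head=9: mul.MUL;or.ALU i9/i10 2-wide
#7 head=11: st.MEM i11 tail

ISSUED = 5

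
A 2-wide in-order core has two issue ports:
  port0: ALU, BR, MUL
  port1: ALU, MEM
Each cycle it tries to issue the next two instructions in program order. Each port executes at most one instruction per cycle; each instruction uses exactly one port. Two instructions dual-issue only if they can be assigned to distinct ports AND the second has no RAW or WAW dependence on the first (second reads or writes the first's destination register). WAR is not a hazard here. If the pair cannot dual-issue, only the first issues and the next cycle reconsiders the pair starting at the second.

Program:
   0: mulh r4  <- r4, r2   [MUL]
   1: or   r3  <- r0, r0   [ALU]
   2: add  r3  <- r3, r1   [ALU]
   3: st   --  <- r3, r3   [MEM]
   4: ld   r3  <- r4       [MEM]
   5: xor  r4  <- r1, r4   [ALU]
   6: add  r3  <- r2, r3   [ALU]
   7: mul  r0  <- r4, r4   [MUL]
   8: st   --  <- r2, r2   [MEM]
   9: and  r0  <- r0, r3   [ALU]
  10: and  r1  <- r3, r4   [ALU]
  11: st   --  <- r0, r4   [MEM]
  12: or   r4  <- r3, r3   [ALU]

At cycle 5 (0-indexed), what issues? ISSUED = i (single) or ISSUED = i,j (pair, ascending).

[0] i0&i1  mulh;or  -- dual
[1] i2  add  -- RAW r3
[2] i3  st  -- no-port MEM/MEM
[3] i4&i5  ld;xor  -- dual
[4] i6&i7  add;mul  -- dual
[5] i8&i9  st;and  -- dual
[6] i10&i11  and;st  -- dual
[7] i12  or  -- tail

ISSUED = 8,9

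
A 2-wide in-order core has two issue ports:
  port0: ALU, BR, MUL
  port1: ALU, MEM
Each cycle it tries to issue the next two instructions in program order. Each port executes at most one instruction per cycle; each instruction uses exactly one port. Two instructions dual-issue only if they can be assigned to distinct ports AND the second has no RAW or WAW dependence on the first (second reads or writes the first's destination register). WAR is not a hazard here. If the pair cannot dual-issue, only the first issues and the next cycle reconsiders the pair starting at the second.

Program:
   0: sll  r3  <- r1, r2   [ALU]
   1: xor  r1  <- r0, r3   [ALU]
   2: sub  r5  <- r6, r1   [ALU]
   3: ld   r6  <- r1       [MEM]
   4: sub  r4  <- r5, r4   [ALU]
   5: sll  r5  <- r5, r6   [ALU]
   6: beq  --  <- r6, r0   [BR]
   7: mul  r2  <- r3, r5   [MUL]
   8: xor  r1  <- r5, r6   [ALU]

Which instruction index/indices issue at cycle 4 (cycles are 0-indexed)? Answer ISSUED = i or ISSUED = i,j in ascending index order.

  cy0 -> i0 (sll) RAW r3
  cy1 -> i1 (xor) RAW r1
  cy2 -> i2/i3 (sub;ld) dual
  cy3 -> i4/i5 (sub;sll) dual
  cy4 -> i6 (beq) no-port BR/MUL
  cy5 -> i7/i8 (mul;xor) dual

ISSUED = 6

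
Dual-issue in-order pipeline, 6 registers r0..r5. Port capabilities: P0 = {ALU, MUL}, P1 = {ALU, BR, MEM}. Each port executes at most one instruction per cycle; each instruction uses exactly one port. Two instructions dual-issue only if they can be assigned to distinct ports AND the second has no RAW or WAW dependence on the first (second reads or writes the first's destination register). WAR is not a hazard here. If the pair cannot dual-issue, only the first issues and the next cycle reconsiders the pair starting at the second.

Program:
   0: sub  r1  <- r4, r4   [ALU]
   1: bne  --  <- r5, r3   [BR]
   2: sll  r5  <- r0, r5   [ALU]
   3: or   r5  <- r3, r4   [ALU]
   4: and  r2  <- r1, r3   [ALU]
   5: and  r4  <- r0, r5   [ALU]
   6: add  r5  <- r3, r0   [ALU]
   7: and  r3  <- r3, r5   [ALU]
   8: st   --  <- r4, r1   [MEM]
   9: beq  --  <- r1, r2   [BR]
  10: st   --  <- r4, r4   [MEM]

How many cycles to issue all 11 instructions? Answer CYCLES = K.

CYCLES = 7

#0 head=0: sub.ALU bne.BR i0/i1 2-wide
#1 head=2: sll.ALU i2 WAW r5
#2 head=3: or.ALU and.ALU i3/i4 2-wide
#3 head=5: and.ALU add.ALU i5/i6 2-wide
#4 head=7: and.ALU st.MEM i7/i8 2-wide
#5 head=9: beq.BR i9 no-port BR/MEM
#6 head=10: st.MEM i10 tail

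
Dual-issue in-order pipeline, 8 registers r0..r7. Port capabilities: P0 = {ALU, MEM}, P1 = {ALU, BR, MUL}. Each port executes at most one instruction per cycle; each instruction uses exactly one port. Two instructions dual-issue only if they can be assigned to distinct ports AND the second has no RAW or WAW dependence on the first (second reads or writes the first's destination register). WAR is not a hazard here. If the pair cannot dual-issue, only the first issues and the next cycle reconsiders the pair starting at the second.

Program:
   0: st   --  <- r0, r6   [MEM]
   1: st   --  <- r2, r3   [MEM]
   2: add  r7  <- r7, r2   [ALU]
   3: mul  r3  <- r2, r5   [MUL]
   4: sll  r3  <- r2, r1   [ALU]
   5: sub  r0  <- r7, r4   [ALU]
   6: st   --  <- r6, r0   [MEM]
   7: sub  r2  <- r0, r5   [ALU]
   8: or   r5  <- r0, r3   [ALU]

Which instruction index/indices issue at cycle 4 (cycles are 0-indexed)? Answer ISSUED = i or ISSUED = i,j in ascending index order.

ISSUED = 6,7

[0] i0  st  -- no-port MEM/MEM
[1] i1+i2  st;add  -- 2-wide
[2] i3  mul  -- WAW r3
[3] i4+i5  sll;sub  -- 2-wide
[4] i6+i7  st;sub  -- 2-wide
[5] i8  or  -- tail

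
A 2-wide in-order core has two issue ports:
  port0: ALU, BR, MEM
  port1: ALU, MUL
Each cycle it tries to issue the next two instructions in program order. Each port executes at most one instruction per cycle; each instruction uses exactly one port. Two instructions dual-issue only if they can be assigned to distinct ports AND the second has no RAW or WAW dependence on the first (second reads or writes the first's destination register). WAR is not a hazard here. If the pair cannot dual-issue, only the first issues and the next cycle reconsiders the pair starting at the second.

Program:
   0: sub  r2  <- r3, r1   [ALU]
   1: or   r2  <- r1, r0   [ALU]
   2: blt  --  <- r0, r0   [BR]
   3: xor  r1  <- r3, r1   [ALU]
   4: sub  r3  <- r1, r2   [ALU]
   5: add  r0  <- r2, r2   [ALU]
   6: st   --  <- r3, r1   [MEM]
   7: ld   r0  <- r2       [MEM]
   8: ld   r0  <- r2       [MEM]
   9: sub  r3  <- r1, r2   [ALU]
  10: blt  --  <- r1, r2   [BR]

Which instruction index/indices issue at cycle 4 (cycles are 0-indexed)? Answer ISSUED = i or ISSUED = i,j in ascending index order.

c0: i0 sub.ALU  WAW r2
c1: i1,i2 or.ALU+blt.BR  2-wide
c2: i3 xor.ALU  RAW r1
c3: i4,i5 sub.ALU+add.ALU  2-wide
c4: i6 st.MEM  no-port MEM/MEM
c5: i7 ld.MEM  no-port MEM/MEM
c6: i8,i9 ld.MEM+sub.ALU  2-wide
c7: i10 blt.BR  tail

ISSUED = 6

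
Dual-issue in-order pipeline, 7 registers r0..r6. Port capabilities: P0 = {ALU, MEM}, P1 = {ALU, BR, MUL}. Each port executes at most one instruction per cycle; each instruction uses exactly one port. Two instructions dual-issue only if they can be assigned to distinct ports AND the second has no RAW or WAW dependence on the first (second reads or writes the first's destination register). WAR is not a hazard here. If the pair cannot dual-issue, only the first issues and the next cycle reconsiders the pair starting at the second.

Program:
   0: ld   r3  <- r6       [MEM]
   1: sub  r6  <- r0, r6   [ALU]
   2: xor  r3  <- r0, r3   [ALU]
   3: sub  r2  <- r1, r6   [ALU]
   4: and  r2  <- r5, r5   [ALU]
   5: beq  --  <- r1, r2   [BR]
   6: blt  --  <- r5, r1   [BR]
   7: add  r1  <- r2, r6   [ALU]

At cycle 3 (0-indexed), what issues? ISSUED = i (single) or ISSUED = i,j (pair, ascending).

t=0 i0+i1:ld/sub ; 2-wide
t=1 i2+i3:xor/sub ; 2-wide
t=2 i4:and ; RAW r2
t=3 i5:beq ; no-port BR/BR
t=4 i6+i7:blt/add ; 2-wide

ISSUED = 5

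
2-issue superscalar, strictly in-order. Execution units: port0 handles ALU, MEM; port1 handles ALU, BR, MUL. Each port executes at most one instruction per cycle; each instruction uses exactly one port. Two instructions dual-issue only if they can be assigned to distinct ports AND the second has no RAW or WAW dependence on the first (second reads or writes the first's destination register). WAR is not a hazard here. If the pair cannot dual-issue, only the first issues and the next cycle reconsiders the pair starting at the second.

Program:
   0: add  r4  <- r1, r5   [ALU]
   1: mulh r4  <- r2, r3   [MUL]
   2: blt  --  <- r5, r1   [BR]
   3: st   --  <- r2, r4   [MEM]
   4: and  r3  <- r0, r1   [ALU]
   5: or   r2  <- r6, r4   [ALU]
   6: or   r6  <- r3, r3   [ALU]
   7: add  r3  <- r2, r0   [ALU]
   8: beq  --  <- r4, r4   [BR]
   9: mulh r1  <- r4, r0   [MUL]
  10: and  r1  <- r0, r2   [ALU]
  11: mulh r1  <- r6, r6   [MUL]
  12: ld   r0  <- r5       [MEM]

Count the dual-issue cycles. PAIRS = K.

PAIRS = 4

t=0 i0:add.ALU ; WAW r4
t=1 i1:mulh.MUL ; no-port MUL/BR
t=2 i2&i3:blt.BR+st.MEM ; pair
t=3 i4&i5:and.ALU+or.ALU ; pair
t=4 i6&i7:or.ALU+add.ALU ; pair
t=5 i8:beq.BR ; no-port BR/MUL
t=6 i9:mulh.MUL ; WAW r1
t=7 i10:and.ALU ; WAW r1
t=8 i11&i12:mulh.MUL+ld.MEM ; pair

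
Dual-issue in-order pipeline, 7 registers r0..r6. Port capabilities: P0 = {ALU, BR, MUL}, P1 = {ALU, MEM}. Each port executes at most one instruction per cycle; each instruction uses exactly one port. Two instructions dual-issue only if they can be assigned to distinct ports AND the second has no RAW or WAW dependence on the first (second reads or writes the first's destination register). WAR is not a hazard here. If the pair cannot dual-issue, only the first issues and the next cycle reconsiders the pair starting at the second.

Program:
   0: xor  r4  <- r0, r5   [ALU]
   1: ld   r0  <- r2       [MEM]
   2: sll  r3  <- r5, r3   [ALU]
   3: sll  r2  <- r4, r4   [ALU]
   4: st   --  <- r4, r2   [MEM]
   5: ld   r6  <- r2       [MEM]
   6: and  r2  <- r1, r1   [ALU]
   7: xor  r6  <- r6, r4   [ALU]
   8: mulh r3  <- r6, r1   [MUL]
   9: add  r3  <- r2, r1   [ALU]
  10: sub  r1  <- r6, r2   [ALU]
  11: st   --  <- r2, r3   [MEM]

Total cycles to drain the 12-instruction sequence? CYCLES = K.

CYCLES = 8

  cy0 -> i0,i1 (xor.ALU/ld.MEM) 2-wide
  cy1 -> i2,i3 (sll.ALU/sll.ALU) 2-wide
  cy2 -> i4 (st.MEM) no-port MEM/MEM
  cy3 -> i5,i6 (ld.MEM/and.ALU) 2-wide
  cy4 -> i7 (xor.ALU) RAW r6
  cy5 -> i8 (mulh.MUL) WAW r3
  cy6 -> i9,i10 (add.ALU/sub.ALU) 2-wide
  cy7 -> i11 (st.MEM) tail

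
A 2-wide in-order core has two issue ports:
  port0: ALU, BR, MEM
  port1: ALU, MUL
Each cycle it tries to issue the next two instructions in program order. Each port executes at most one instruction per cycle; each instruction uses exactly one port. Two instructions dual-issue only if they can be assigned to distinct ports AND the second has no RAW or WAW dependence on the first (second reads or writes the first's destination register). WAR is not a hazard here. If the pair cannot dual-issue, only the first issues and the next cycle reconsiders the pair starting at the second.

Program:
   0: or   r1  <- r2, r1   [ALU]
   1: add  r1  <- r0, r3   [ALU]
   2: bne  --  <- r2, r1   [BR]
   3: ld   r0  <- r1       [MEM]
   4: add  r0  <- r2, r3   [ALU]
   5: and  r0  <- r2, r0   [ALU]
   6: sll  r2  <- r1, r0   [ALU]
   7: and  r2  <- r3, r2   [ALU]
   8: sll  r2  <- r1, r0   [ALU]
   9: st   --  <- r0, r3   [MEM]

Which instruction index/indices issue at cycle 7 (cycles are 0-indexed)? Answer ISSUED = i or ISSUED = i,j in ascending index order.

ISSUED = 7

c0: i0 or.ALU  WAW r1
c1: i1 add.ALU  RAW r1
c2: i2 bne.BR  no-port BR/MEM
c3: i3 ld.MEM  WAW r0
c4: i4 add.ALU  RAW+WAW r0
c5: i5 and.ALU  RAW r0
c6: i6 sll.ALU  RAW+WAW r2
c7: i7 and.ALU  WAW r2
c8: i8&i9 sll.ALU/st.MEM  pair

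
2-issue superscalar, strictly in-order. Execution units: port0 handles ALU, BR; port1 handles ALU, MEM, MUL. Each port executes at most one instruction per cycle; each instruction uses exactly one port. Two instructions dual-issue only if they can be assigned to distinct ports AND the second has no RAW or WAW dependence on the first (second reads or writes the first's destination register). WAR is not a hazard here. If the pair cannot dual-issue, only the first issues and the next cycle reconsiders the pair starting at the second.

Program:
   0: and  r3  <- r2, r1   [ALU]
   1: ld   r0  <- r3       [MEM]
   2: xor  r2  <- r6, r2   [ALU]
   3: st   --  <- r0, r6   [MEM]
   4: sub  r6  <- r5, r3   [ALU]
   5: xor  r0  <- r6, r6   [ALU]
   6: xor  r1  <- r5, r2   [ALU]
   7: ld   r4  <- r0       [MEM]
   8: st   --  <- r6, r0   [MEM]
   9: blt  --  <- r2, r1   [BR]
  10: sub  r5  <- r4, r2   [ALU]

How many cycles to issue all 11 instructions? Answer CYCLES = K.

CYCLES = 7

#0 head=0: and i0 RAW r3
#1 head=1: ld;xor i1/i2 2-wide
#2 head=3: st;sub i3/i4 2-wide
#3 head=5: xor;xor i5/i6 2-wide
#4 head=7: ld i7 no-port MEM/MEM
#5 head=8: st;blt i8/i9 2-wide
#6 head=10: sub i10 tail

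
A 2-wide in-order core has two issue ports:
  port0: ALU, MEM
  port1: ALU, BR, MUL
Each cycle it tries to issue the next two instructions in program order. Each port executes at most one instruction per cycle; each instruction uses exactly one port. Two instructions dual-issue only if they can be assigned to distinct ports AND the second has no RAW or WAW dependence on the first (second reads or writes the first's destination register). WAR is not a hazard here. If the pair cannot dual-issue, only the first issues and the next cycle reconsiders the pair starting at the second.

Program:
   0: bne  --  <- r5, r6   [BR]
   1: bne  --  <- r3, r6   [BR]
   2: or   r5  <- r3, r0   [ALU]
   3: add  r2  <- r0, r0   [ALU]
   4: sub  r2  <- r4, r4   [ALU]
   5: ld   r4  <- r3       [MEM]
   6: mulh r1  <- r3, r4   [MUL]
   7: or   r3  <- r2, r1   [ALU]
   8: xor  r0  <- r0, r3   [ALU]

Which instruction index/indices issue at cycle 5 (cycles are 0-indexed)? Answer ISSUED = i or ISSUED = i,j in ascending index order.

ISSUED = 7

0. bne @i0  | no-port BR/BR
1. bne+or @i1&i2  | dual
2. add @i3  | WAW r2
3. sub+ld @i4&i5  | dual
4. mulh @i6  | RAW r1
5. or @i7  | RAW r3
6. xor @i8  | tail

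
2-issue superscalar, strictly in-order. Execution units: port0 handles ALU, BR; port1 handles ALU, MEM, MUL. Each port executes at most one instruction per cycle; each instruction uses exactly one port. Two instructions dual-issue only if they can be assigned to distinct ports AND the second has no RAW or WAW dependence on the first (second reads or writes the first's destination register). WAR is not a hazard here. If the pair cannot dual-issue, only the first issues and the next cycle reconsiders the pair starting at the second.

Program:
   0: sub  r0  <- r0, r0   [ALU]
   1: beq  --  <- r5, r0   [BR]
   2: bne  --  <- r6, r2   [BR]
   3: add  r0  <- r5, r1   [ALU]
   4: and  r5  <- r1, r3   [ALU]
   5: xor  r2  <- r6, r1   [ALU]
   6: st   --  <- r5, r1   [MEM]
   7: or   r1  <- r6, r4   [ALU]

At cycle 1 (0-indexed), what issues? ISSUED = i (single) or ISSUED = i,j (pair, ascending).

ISSUED = 1

t=0 i0:sub ; RAW r0
t=1 i1:beq ; no-port BR/BR
t=2 i2+i3:bne;add ; 2-wide
t=3 i4+i5:and;xor ; 2-wide
t=4 i6+i7:st;or ; 2-wide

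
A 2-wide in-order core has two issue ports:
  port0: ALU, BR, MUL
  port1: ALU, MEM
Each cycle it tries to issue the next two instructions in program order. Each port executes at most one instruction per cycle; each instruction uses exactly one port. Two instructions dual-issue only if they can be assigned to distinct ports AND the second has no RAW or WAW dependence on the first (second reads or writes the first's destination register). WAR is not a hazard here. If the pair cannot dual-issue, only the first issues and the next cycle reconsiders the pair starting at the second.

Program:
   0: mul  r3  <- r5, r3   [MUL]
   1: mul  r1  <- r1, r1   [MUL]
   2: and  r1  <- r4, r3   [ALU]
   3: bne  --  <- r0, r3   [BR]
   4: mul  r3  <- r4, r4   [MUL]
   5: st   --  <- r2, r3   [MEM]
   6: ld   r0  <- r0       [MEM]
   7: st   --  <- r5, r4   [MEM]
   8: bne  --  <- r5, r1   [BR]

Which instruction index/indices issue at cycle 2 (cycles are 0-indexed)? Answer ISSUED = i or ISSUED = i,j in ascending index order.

ISSUED = 2,3

c0: i0 mul.MUL  no-port MUL/MUL
c1: i1 mul.MUL  WAW r1
c2: i2,i3 and.ALU bne.BR  pair
c3: i4 mul.MUL  RAW r3
c4: i5 st.MEM  no-port MEM/MEM
c5: i6 ld.MEM  no-port MEM/MEM
c6: i7,i8 st.MEM bne.BR  pair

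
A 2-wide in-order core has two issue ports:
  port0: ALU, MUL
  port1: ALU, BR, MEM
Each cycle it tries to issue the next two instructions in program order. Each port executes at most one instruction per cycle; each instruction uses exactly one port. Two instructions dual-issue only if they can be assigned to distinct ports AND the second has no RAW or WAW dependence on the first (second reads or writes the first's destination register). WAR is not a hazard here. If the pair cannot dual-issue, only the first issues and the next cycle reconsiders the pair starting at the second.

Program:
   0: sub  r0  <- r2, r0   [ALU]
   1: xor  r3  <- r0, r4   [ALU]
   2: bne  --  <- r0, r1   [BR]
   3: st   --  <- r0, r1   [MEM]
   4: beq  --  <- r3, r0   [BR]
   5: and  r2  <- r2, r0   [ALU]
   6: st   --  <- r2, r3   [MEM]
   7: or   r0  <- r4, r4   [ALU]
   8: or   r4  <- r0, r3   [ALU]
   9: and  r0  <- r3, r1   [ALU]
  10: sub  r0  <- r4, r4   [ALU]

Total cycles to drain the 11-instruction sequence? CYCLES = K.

CYCLES = 7

c0: i0 sub  RAW r0
c1: i1+i2 xor bne  dual
c2: i3 st  no-port MEM/BR
c3: i4+i5 beq and  dual
c4: i6+i7 st or  dual
c5: i8+i9 or and  dual
c6: i10 sub  tail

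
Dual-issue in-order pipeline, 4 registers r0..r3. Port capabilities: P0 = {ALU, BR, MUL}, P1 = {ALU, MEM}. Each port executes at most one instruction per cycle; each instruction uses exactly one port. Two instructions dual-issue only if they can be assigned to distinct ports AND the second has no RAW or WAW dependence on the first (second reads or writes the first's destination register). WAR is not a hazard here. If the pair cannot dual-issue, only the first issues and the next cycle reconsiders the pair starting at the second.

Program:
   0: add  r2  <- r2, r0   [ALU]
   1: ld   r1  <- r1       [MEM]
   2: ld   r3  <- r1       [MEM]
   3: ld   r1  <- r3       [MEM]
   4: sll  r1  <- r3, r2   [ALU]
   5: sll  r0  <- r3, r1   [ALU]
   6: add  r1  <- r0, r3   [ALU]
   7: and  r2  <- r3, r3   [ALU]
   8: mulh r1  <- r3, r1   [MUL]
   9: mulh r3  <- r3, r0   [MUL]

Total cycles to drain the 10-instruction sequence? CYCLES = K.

CYCLES = 8

c0: i0,i1 add.ALU ld.MEM  2-wide
c1: i2 ld.MEM  no-port MEM/MEM
c2: i3 ld.MEM  WAW r1
c3: i4 sll.ALU  RAW r1
c4: i5 sll.ALU  RAW r0
c5: i6,i7 add.ALU and.ALU  2-wide
c6: i8 mulh.MUL  no-port MUL/MUL
c7: i9 mulh.MUL  tail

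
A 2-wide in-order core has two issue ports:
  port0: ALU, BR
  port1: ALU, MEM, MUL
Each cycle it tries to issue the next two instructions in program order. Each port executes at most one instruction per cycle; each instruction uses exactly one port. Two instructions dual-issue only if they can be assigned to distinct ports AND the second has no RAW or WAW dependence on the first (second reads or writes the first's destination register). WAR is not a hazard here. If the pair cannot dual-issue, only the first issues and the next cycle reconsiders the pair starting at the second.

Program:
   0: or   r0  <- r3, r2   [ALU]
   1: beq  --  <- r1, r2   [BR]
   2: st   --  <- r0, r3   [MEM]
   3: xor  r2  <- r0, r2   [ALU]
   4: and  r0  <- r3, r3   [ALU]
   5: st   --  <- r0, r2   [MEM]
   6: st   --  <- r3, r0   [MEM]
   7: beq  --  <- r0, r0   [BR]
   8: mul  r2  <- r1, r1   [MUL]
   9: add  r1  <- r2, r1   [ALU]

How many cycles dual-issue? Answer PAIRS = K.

PAIRS = 3

#0 head=0: or beq i0+i1 2-wide
#1 head=2: st xor i2+i3 2-wide
#2 head=4: and i4 RAW r0
#3 head=5: st i5 no-port MEM/MEM
#4 head=6: st beq i6+i7 2-wide
#5 head=8: mul i8 RAW r2
#6 head=9: add i9 tail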